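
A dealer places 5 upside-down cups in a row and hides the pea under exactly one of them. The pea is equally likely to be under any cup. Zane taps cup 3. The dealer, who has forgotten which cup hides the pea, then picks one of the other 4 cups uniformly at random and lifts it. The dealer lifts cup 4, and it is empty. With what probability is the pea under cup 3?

Because the dealer chose which cup to lift without knowing where the pea is, the choice is independent of the prize location. Learning that cup 4 does not hold the pea simply rules out that one location and leaves the remaining 4 cups still equally likely by symmetry.
So P(the pea under cup 3) = 1/4.

1/4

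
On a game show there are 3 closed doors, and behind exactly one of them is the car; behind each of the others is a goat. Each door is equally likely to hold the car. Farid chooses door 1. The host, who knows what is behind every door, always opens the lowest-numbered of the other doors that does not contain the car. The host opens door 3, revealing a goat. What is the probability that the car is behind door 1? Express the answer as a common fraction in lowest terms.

0

Condition on the true location of the car.
If it is behind door 1 (prior 1/3): the host would have opened door 2 instead, probability 0; weight (1/3)·0 = 0.
If it is behind door 2 (prior 1/3): door 3 is the lowest-numbered option available, probability 1; weight (1/3)·1 = 1/3.
If it is behind door 3 (prior 1/3): the host opened door 3, so this case is ruled out; weight (1/3)·0 = 0.
The weights sum to 1/3.
So P(the car behind door 1 | the host opened door 3) = 0 / (1/3) = 0.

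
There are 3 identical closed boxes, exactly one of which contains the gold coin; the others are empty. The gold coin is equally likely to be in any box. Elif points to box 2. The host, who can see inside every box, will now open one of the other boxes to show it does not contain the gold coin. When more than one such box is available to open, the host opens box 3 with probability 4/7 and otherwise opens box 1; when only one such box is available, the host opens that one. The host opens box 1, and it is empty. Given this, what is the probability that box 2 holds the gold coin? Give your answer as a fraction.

3/10

Apply Bayes' rule, conditioning on where the gold coin actually is.
If it is in box 1 (prior 1/3): the host opened box 1, so this case is ruled out; weight (1/3)·0 = 0.
If it is in box 2 (prior 1/3): box 3 is available but not opened, probability 3/7; weight (1/3)·(3/7) = 1/7.
If it is in box 3 (prior 1/3): only box 1 is available, probability 1; weight (1/3)·1 = 1/3.
The weights sum to 10/21.
So P(the gold coin in box 2 | the host opened box 1) = (1/7) / (10/21) = 3/10.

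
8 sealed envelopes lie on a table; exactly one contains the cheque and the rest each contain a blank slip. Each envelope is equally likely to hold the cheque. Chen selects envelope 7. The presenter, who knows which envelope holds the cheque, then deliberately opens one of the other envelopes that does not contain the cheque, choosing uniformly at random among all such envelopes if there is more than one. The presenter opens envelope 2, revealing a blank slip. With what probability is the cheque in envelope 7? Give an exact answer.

1/8

Apply Bayes' rule, conditioning on where the cheque actually is.
If it is in any of envelopes 1, 3, 4, 5, 6, and 8 (prior 1/8 each): the presenter has 6 equally likely choices, so probability 1/6; weight (1/8)·(1/6) = 1/48 each.
If it is in envelope 2 (prior 1/8): the presenter opened envelope 2, so this case is ruled out; weight (1/8)·0 = 0.
If it is in envelope 7 (prior 1/8): the presenter has 7 equally likely choices, so probability 1/7; weight (1/8)·(1/7) = 1/56.
The weights sum to 1/7.
So P(the cheque in envelope 7 | the presenter opened envelope 2) = (1/56) / (1/7) = 1/8.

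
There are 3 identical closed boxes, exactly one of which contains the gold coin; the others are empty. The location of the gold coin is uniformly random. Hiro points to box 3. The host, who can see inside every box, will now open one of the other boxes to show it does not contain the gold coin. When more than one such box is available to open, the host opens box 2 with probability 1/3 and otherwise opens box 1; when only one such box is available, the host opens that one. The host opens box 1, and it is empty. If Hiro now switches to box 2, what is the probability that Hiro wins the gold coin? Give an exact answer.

3/5

Condition on the true location of the gold coin.
If it is in box 1 (prior 1/3): the host opened box 1, so this case is ruled out; weight (1/3)·0 = 0.
If it is in box 2 (prior 1/3): only box 1 is available, probability 1; weight (1/3)·1 = 1/3.
If it is in box 3 (prior 1/3): box 2 is available but not opened, probability 2/3; weight (1/3)·(2/3) = 2/9.
The weights sum to 5/9.
So P(the gold coin in box 2 | the host opened box 1) = (1/3) / (5/9) = 3/5.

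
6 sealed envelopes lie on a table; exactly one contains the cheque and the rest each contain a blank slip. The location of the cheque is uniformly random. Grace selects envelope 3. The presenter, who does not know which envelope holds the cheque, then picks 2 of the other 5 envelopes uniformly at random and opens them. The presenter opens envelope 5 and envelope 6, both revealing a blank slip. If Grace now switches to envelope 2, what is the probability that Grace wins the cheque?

1/4

Consider each possible location of the cheque in turn.
If it is in any of envelopes 1, 2, 3, and 4 (prior 1/6 each): the presenter picks exactly this set with probability 1/10 regardless, and none is the prize; weight (1/6)·(1/10) = 1/60 each.
If it is in either of envelopes 5 and 6 (prior 1/6 each): that envelope was opened and seen not to hold the prize — ruled out; weight (1/6)·0 = 0 each.
The weights sum to 1/15.
So P(the cheque in envelope 2 | the presenter opened envelope 5 and envelope 6) = (1/60) / (1/15) = 1/4.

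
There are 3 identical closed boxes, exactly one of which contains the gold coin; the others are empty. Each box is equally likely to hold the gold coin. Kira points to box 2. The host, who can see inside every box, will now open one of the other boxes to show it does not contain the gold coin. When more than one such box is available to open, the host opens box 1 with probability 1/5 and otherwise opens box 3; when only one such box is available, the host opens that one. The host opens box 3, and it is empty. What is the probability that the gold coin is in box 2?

4/9

Condition on the true location of the gold coin.
If it is in box 1 (prior 1/3): only box 3 is available, probability 1; weight (1/3)·1 = 1/3.
If it is in box 2 (prior 1/3): box 1 is available but not opened, probability 4/5; weight (1/3)·(4/5) = 4/15.
If it is in box 3 (prior 1/3): the host opened box 3, so this case is ruled out; weight (1/3)·0 = 0.
The weights sum to 3/5.
So P(the gold coin in box 2 | the host opened box 3) = (4/15) / (3/5) = 4/9.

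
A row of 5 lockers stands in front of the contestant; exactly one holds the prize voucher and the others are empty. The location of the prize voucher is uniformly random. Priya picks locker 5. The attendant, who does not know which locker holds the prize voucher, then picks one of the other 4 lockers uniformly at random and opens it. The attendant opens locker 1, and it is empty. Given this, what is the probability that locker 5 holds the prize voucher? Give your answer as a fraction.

Because the attendant chose which locker to open without knowing where the prize voucher is, the choice is independent of the prize location. Learning that locker 1 does not hold the prize voucher simply rules out that one location and leaves the remaining 4 lockers still equally likely by symmetry.
So P(the prize voucher in locker 5) = 1/4.

1/4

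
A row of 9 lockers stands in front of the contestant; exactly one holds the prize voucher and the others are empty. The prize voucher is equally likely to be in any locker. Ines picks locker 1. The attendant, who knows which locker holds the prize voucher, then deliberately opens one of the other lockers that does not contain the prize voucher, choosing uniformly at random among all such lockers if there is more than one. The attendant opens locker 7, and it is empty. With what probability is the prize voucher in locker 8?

8/63

Condition on the true location of the prize voucher.
If it is in locker 1 (prior 1/9): the attendant has 8 equally likely choices, so probability 1/8; weight (1/9)·(1/8) = 1/72.
If it is in any of lockers 2, 3, 4, 5, 6, 8, and 9 (prior 1/9 each): the attendant has 7 equally likely choices, so probability 1/7; weight (1/9)·(1/7) = 1/63 each.
If it is in locker 7 (prior 1/9): the attendant opened locker 7, so this case is ruled out; weight (1/9)·0 = 0.
The weights sum to 1/8.
So P(the prize voucher in locker 8 | the attendant opened locker 7) = (1/63) / (1/8) = 8/63.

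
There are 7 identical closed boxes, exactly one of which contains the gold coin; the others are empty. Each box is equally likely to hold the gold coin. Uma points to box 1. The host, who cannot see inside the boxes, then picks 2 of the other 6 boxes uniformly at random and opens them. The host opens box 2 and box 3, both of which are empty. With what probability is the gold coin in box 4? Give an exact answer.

1/5

Because the host chose which boxes to open without knowing where the gold coin is, the choice is independent of the prize location. Learning that none of the 2 opened boxes holds the gold coin simply rules out those 2 locations and leaves the remaining 5 boxes still equally likely by symmetry.
So P(the gold coin in box 4) = 1/5.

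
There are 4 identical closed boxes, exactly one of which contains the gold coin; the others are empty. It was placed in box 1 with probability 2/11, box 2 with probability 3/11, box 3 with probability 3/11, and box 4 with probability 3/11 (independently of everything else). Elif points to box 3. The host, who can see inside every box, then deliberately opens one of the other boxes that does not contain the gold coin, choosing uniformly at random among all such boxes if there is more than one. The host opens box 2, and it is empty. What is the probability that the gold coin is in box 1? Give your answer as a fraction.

Condition on the true location of the gold coin.
If it is in box 1 (prior 2/11): the host has 2 equally likely choices, so probability 1/2; weight (2/11)·(1/2) = 1/11.
If it is in box 2 (prior 3/11): the host opened box 2, so this case is ruled out; weight (3/11)·0 = 0.
If it is in box 3 (prior 3/11): the host has 3 equally likely choices, so probability 1/3; weight (3/11)·(1/3) = 1/11.
If it is in box 4 (prior 3/11): the host has 2 equally likely choices, so probability 1/2; weight (3/11)·(1/2) = 3/22.
The weights sum to 7/22.
So P(the gold coin in box 1 | the host opened box 2) = (1/11) / (7/22) = 2/7.

2/7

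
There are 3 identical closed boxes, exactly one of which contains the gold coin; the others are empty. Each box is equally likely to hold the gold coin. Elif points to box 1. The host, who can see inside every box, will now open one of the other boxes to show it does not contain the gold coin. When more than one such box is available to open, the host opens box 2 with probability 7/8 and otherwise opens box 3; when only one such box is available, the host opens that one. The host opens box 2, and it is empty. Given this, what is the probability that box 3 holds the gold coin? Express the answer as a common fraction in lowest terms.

Condition on the true location of the gold coin.
If it is in box 1 (prior 1/3): box 2 is available, opened with probability 7/8; weight (1/3)·(7/8) = 7/24.
If it is in box 2 (prior 1/3): the host opened box 2, so this case is ruled out; weight (1/3)·0 = 0.
If it is in box 3 (prior 1/3): only box 2 is available, probability 1; weight (1/3)·1 = 1/3.
The weights sum to 5/8.
So P(the gold coin in box 3 | the host opened box 2) = (1/3) / (5/8) = 8/15.

8/15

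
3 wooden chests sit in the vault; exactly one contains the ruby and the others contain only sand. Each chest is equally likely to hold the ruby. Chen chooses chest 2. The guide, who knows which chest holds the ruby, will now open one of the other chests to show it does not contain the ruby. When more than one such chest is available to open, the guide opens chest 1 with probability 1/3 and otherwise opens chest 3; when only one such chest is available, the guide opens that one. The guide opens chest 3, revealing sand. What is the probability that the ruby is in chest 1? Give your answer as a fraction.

Condition on the true location of the ruby.
If it is in chest 1 (prior 1/3): only chest 3 is available, probability 1; weight (1/3)·1 = 1/3.
If it is in chest 2 (prior 1/3): chest 1 is available but not opened, probability 2/3; weight (1/3)·(2/3) = 2/9.
If it is in chest 3 (prior 1/3): the guide opened chest 3, so this case is ruled out; weight (1/3)·0 = 0.
The weights sum to 5/9.
So P(the ruby in chest 1 | the guide opened chest 3) = (1/3) / (5/9) = 3/5.

3/5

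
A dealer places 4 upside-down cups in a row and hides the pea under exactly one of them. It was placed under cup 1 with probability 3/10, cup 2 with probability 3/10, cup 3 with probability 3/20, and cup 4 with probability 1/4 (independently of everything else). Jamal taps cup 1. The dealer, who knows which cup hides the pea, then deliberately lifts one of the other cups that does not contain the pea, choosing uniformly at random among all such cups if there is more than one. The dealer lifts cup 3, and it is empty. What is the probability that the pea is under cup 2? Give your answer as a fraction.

Condition on the true location of the pea.
If it is under cup 1 (prior 3/10): the dealer has 3 equally likely choices, so probability 1/3; weight (3/10)·(1/3) = 1/10.
If it is under cup 2 (prior 3/10): the dealer has 2 equally likely choices, so probability 1/2; weight (3/10)·(1/2) = 3/20.
If it is under cup 3 (prior 3/20): the dealer opened cup 3, so this case is ruled out; weight (3/20)·0 = 0.
If it is under cup 4 (prior 1/4): the dealer has 2 equally likely choices, so probability 1/2; weight (1/4)·(1/2) = 1/8.
The weights sum to 3/8.
So P(the pea under cup 2 | the dealer opened cup 3) = (3/20) / (3/8) = 2/5.

2/5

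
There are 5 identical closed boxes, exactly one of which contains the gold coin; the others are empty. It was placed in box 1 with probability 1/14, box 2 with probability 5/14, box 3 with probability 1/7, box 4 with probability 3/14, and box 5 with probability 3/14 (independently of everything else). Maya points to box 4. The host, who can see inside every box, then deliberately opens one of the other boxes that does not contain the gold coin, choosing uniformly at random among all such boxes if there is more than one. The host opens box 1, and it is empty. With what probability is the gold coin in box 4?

9/49

Condition on the true location of the gold coin.
If it is in box 1 (prior 1/14): the host opened box 1, so this case is ruled out; weight (1/14)·0 = 0.
If it is in box 2 (prior 5/14): the host has 3 equally likely choices, so probability 1/3; weight (5/14)·(1/3) = 5/42.
If it is in box 3 (prior 1/7): the host has 3 equally likely choices, so probability 1/3; weight (1/7)·(1/3) = 1/21.
If it is in box 4 (prior 3/14): the host has 4 equally likely choices, so probability 1/4; weight (3/14)·(1/4) = 3/56.
If it is in box 5 (prior 3/14): the host has 3 equally likely choices, so probability 1/3; weight (3/14)·(1/3) = 1/14.
The weights sum to 7/24.
So P(the gold coin in box 4 | the host opened box 1) = (3/56) / (7/24) = 9/49.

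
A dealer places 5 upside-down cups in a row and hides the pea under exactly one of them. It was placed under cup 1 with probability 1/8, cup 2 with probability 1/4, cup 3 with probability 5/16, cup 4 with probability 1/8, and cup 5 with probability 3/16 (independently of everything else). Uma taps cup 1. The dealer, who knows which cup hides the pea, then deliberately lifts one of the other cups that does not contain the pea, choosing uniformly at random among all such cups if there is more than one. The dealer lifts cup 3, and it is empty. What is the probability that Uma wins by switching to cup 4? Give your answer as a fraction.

Condition on the true location of the pea.
If it is under cup 1 (prior 1/8): the dealer has 4 equally likely choices, so probability 1/4; weight (1/8)·(1/4) = 1/32.
If it is under cup 2 (prior 1/4): the dealer has 3 equally likely choices, so probability 1/3; weight (1/4)·(1/3) = 1/12.
If it is under cup 3 (prior 5/16): the dealer opened cup 3, so this case is ruled out; weight (5/16)·0 = 0.
If it is under cup 4 (prior 1/8): the dealer has 3 equally likely choices, so probability 1/3; weight (1/8)·(1/3) = 1/24.
If it is under cup 5 (prior 3/16): the dealer has 3 equally likely choices, so probability 1/3; weight (3/16)·(1/3) = 1/16.
The weights sum to 7/32.
So P(the pea under cup 4 | the dealer opened cup 3) = (1/24) / (7/32) = 4/21.

4/21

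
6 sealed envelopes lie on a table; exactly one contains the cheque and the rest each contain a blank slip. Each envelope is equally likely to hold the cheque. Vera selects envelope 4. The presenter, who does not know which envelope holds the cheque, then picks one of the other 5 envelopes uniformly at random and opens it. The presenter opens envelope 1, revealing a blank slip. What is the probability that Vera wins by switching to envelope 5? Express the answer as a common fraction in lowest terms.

Because the presenter chose which envelope to open without knowing where the cheque is, the choice is independent of the prize location. Learning that envelope 1 does not hold the cheque simply rules out that one location and leaves the remaining 5 envelopes still equally likely by symmetry.
So P(the cheque in envelope 5) = 1/5.

1/5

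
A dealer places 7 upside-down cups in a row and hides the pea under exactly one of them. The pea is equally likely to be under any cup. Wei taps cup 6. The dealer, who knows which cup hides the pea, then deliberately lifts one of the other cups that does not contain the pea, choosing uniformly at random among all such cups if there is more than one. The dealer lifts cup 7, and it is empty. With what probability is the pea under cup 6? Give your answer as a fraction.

1/7

Apply Bayes' rule, conditioning on where the pea actually is.
If it is under any of cups 1, 2, 3, 4, and 5 (prior 1/7 each): the dealer has 5 equally likely choices, so probability 1/5; weight (1/7)·(1/5) = 1/35 each.
If it is under cup 6 (prior 1/7): the dealer has 6 equally likely choices, so probability 1/6; weight (1/7)·(1/6) = 1/42.
If it is under cup 7 (prior 1/7): the dealer opened cup 7, so this case is ruled out; weight (1/7)·0 = 0.
The weights sum to 1/6.
So P(the pea under cup 6 | the dealer opened cup 7) = (1/42) / (1/6) = 1/7.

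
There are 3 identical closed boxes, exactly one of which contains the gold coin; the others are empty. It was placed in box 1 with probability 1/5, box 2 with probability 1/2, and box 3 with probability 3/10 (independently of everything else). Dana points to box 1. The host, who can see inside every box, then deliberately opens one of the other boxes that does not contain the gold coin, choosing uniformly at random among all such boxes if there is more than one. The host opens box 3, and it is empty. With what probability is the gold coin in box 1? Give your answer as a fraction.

1/6

Consider each possible location of the gold coin in turn.
If it is in box 1 (prior 1/5): the host has 2 equally likely choices, so probability 1/2; weight (1/5)·(1/2) = 1/10.
If it is in box 2 (prior 1/2): the host has no choice, probability 1; weight (1/2)·1 = 1/2.
If it is in box 3 (prior 3/10): the host opened box 3, so this case is ruled out; weight (3/10)·0 = 0.
The weights sum to 3/5.
So P(the gold coin in box 1 | the host opened box 3) = (1/10) / (3/5) = 1/6.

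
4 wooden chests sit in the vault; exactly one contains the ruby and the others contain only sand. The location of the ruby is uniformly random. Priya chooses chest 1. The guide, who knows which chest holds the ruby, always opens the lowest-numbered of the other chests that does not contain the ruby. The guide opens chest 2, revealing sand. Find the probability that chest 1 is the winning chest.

1/3

Condition on the true location of the ruby.
If it is in any of chests 1, 3, and 4 (prior 1/4 each): chest 2 is the lowest-numbered option available, probability 1; weight (1/4)·1 = 1/4 each.
If it is in chest 2 (prior 1/4): the guide opened chest 2, so this case is ruled out; weight (1/4)·0 = 0.
The weights sum to 3/4.
So P(the ruby in chest 1 | the guide opened chest 2) = (1/4) / (3/4) = 1/3.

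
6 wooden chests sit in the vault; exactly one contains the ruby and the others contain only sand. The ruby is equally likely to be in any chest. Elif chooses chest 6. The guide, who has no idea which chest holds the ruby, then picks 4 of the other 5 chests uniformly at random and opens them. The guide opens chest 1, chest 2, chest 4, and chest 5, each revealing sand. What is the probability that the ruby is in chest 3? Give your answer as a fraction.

1/2

Condition on the true location of the ruby.
If it is in any of chests 1, 2, 4, and 5 (prior 1/6 each): that chest was opened and seen not to hold the prize — ruled out; weight (1/6)·0 = 0 each.
If it is in either of chests 3 and 6 (prior 1/6 each): the guide picks exactly this set with probability 1/5 regardless, and none is the prize; weight (1/6)·(1/5) = 1/30 each.
The weights sum to 1/15.
So P(the ruby in chest 3 | the guide opened chest 1, chest 2, chest 4, and chest 5) = (1/30) / (1/15) = 1/2.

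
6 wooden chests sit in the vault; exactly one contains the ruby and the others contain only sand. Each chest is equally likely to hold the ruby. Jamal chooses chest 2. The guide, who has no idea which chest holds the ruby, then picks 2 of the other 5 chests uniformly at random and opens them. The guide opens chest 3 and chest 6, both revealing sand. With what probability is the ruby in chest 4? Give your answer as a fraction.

Apply Bayes' rule, conditioning on where the ruby actually is.
If it is in any of chests 1, 2, 4, and 5 (prior 1/6 each): the guide picks exactly this set with probability 1/10 regardless, and none is the prize; weight (1/6)·(1/10) = 1/60 each.
If it is in either of chests 3 and 6 (prior 1/6 each): that chest was opened and seen not to hold the prize — ruled out; weight (1/6)·0 = 0 each.
The weights sum to 1/15.
So P(the ruby in chest 4 | the guide opened chest 3 and chest 6) = (1/60) / (1/15) = 1/4.

1/4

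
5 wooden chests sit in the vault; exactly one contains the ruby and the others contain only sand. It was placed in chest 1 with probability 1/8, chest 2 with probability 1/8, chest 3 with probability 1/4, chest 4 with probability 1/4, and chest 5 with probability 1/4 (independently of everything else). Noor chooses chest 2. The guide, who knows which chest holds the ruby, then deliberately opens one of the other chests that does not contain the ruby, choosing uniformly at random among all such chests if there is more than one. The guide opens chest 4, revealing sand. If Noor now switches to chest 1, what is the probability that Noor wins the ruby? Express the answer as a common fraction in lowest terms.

Apply Bayes' rule, conditioning on where the ruby actually is.
If it is in chest 1 (prior 1/8): the guide has 3 equally likely choices, so probability 1/3; weight (1/8)·(1/3) = 1/24.
If it is in chest 2 (prior 1/8): the guide has 4 equally likely choices, so probability 1/4; weight (1/8)·(1/4) = 1/32.
If it is in either of chests 3 and 5 (prior 1/4 each): the guide has 3 equally likely choices, so probability 1/3; weight (1/4)·(1/3) = 1/12 each.
If it is in chest 4 (prior 1/4): the guide opened chest 4, so this case is ruled out; weight (1/4)·0 = 0.
The weights sum to 23/96.
So P(the ruby in chest 1 | the guide opened chest 4) = (1/24) / (23/96) = 4/23.

4/23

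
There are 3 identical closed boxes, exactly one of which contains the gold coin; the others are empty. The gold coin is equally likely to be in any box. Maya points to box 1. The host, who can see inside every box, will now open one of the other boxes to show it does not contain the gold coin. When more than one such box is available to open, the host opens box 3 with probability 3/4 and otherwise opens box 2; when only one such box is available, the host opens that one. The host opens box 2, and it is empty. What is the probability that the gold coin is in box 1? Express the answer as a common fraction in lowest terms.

1/5

Apply Bayes' rule, conditioning on where the gold coin actually is.
If it is in box 1 (prior 1/3): box 3 is available but not opened, probability 1/4; weight (1/3)·(1/4) = 1/12.
If it is in box 2 (prior 1/3): the host opened box 2, so this case is ruled out; weight (1/3)·0 = 0.
If it is in box 3 (prior 1/3): only box 2 is available, probability 1; weight (1/3)·1 = 1/3.
The weights sum to 5/12.
So P(the gold coin in box 1 | the host opened box 2) = (1/12) / (5/12) = 1/5.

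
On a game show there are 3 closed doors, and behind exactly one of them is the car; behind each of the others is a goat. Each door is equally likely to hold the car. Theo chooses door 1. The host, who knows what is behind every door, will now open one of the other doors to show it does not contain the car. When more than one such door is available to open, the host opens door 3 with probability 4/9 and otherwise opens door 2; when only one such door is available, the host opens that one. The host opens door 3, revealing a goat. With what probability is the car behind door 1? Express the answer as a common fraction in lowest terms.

4/13

Consider each possible location of the car in turn.
If it is behind door 1 (prior 1/3): door 3 is available, opened with probability 4/9; weight (1/3)·(4/9) = 4/27.
If it is behind door 2 (prior 1/3): only door 3 is available, probability 1; weight (1/3)·1 = 1/3.
If it is behind door 3 (prior 1/3): the host opened door 3, so this case is ruled out; weight (1/3)·0 = 0.
The weights sum to 13/27.
So P(the car behind door 1 | the host opened door 3) = (4/27) / (13/27) = 4/13.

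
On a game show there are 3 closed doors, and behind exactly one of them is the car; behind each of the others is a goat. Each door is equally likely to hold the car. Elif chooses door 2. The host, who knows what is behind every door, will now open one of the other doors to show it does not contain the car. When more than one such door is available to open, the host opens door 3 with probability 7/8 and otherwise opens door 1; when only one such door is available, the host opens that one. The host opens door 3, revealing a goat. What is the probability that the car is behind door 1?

8/15

Apply Bayes' rule, conditioning on where the car actually is.
If it is behind door 1 (prior 1/3): only door 3 is available, probability 1; weight (1/3)·1 = 1/3.
If it is behind door 2 (prior 1/3): door 3 is available, opened with probability 7/8; weight (1/3)·(7/8) = 7/24.
If it is behind door 3 (prior 1/3): the host opened door 3, so this case is ruled out; weight (1/3)·0 = 0.
The weights sum to 5/8.
So P(the car behind door 1 | the host opened door 3) = (1/3) / (5/8) = 8/15.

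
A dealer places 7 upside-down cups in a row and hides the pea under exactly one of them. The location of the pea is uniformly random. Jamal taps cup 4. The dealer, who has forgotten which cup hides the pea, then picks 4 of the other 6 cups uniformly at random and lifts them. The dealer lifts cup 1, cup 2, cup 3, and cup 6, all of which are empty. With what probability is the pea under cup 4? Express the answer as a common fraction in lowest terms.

Because the dealer chose which cups to lift without knowing where the pea is, the choice is independent of the prize location. Learning that none of the 4 opened cups holds the pea simply rules out those 4 locations and leaves the remaining 3 cups still equally likely by symmetry.
So P(the pea under cup 4) = 1/3.

1/3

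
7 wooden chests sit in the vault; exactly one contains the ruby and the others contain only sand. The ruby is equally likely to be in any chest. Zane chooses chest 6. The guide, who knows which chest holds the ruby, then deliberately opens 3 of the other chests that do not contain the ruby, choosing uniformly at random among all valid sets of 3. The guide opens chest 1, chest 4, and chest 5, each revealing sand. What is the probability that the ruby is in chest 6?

Apply Bayes' rule, conditioning on where the ruby actually is.
If it is in any of chests 1, 4, and 5 (prior 1/7 each): that chest was opened and seen not to hold the prize — ruled out; weight (1/7)·0 = 0 each.
If it is in any of chests 2, 3, and 7 (prior 1/7 each): the guide has 10 equally likely choices, so probability 1/10; weight (1/7)·(1/10) = 1/70 each.
If it is in chest 6 (prior 1/7): the guide has 20 equally likely choices, so probability 1/20; weight (1/7)·(1/20) = 1/140.
The weights sum to 1/20.
So P(the ruby in chest 6 | the guide opened chest 1, chest 4, and chest 5) = (1/140) / (1/20) = 1/7.

1/7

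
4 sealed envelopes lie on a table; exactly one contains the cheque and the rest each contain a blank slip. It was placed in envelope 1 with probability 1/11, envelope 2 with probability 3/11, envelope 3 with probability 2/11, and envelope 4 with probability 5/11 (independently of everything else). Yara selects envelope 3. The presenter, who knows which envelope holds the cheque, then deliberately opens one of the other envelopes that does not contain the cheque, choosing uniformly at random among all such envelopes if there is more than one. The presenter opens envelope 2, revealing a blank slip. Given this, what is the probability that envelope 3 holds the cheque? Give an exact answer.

Apply Bayes' rule, conditioning on where the cheque actually is.
If it is in envelope 1 (prior 1/11): the presenter has 2 equally likely choices, so probability 1/2; weight (1/11)·(1/2) = 1/22.
If it is in envelope 2 (prior 3/11): the presenter opened envelope 2, so this case is ruled out; weight (3/11)·0 = 0.
If it is in envelope 3 (prior 2/11): the presenter has 3 equally likely choices, so probability 1/3; weight (2/11)·(1/3) = 2/33.
If it is in envelope 4 (prior 5/11): the presenter has 2 equally likely choices, so probability 1/2; weight (5/11)·(1/2) = 5/22.
The weights sum to 1/3.
So P(the cheque in envelope 3 | the presenter opened envelope 2) = (2/33) / (1/3) = 2/11.

2/11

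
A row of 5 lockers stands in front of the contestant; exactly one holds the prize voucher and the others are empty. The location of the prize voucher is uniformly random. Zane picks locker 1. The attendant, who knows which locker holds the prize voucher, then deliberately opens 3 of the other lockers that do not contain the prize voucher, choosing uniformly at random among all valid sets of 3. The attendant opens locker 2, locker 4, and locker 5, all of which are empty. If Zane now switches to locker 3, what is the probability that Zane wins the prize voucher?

Consider each possible location of the prize voucher in turn.
If it is in locker 1 (prior 1/5): the attendant has 4 equally likely choices, so probability 1/4; weight (1/5)·(1/4) = 1/20.
If it is in any of lockers 2, 4, and 5 (prior 1/5 each): that locker was opened and seen not to hold the prize — ruled out; weight (1/5)·0 = 0 each.
If it is in locker 3 (prior 1/5): the attendant has no choice, probability 1; weight (1/5)·1 = 1/5.
The weights sum to 1/4.
So P(the prize voucher in locker 3 | the attendant opened locker 2, locker 4, and locker 5) = (1/5) / (1/4) = 4/5.

4/5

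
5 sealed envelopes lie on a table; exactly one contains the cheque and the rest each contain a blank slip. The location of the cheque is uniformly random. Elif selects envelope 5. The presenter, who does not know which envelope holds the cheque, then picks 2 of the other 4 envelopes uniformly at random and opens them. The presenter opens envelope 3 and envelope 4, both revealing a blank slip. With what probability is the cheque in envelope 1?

Condition on the true location of the cheque.
If it is in any of envelopes 1, 2, and 5 (prior 1/5 each): the presenter picks exactly this set with probability 1/6 regardless, and none is the prize; weight (1/5)·(1/6) = 1/30 each.
If it is in either of envelopes 3 and 4 (prior 1/5 each): that envelope was opened and seen not to hold the prize — ruled out; weight (1/5)·0 = 0 each.
The weights sum to 1/10.
So P(the cheque in envelope 1 | the presenter opened envelope 3 and envelope 4) = (1/30) / (1/10) = 1/3.

1/3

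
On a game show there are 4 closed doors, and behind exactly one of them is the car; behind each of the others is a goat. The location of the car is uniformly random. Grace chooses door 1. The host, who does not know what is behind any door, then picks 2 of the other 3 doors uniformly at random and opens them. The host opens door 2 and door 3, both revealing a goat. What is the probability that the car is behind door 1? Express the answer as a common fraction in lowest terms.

1/2

Consider each possible location of the car in turn.
If it is behind either of doors 1 and 4 (prior 1/4 each): the host picks exactly this set with probability 1/3 regardless, and none is the prize; weight (1/4)·(1/3) = 1/12 each.
If it is behind either of doors 2 and 3 (prior 1/4 each): that door was opened and seen not to hold the prize — ruled out; weight (1/4)·0 = 0 each.
The weights sum to 1/6.
So P(the car behind door 1 | the host opened door 2 and door 3) = (1/12) / (1/6) = 1/2.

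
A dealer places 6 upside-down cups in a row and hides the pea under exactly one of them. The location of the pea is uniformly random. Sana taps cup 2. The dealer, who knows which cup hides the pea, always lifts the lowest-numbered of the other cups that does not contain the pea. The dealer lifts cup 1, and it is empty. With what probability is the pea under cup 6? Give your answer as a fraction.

1/5

Apply Bayes' rule, conditioning on where the pea actually is.
If it is under cup 1 (prior 1/6): the dealer opened cup 1, so this case is ruled out; weight (1/6)·0 = 0.
If it is under any of cups 2, 3, 4, 5, and 6 (prior 1/6 each): cup 1 is the lowest-numbered option available, probability 1; weight (1/6)·1 = 1/6 each.
The weights sum to 5/6.
So P(the pea under cup 6 | the dealer opened cup 1) = (1/6) / (5/6) = 1/5.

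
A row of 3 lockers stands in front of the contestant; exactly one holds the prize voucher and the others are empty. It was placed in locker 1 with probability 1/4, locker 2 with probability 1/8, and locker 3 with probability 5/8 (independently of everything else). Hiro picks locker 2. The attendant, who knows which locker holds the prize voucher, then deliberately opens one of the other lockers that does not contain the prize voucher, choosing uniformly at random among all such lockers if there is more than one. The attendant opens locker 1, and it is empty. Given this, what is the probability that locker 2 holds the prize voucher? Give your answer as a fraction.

Condition on the true location of the prize voucher.
If it is in locker 1 (prior 1/4): the attendant opened locker 1, so this case is ruled out; weight (1/4)·0 = 0.
If it is in locker 2 (prior 1/8): the attendant has 2 equally likely choices, so probability 1/2; weight (1/8)·(1/2) = 1/16.
If it is in locker 3 (prior 5/8): the attendant has no choice, probability 1; weight (5/8)·1 = 5/8.
The weights sum to 11/16.
So P(the prize voucher in locker 2 | the attendant opened locker 1) = (1/16) / (11/16) = 1/11.

1/11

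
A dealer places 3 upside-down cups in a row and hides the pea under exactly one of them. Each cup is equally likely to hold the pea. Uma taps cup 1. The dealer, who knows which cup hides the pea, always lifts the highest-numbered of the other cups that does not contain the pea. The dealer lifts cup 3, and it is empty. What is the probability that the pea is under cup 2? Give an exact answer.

Apply Bayes' rule, conditioning on where the pea actually is.
If it is under either of cups 1 and 2 (prior 1/3 each): cup 3 is the highest-numbered option available, probability 1; weight (1/3)·1 = 1/3 each.
If it is under cup 3 (prior 1/3): the dealer opened cup 3, so this case is ruled out; weight (1/3)·0 = 0.
The weights sum to 2/3.
So P(the pea under cup 2 | the dealer opened cup 3) = (1/3) / (2/3) = 1/2.

1/2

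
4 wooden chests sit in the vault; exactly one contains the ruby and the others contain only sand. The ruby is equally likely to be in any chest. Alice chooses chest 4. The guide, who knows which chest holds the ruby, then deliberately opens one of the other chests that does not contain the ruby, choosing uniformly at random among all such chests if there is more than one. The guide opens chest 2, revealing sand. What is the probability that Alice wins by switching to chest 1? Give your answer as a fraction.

3/8

Consider each possible location of the ruby in turn.
If it is in either of chests 1 and 3 (prior 1/4 each): the guide has 2 equally likely choices, so probability 1/2; weight (1/4)·(1/2) = 1/8 each.
If it is in chest 2 (prior 1/4): the guide opened chest 2, so this case is ruled out; weight (1/4)·0 = 0.
If it is in chest 4 (prior 1/4): the guide has 3 equally likely choices, so probability 1/3; weight (1/4)·(1/3) = 1/12.
The weights sum to 1/3.
So P(the ruby in chest 1 | the guide opened chest 2) = (1/8) / (1/3) = 3/8.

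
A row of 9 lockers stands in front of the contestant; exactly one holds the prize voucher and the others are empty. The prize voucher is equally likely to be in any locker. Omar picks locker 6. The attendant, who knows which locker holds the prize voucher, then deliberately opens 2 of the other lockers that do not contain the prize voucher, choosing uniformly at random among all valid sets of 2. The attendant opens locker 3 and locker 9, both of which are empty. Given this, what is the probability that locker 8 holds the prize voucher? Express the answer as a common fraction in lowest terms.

4/27

Apply Bayes' rule, conditioning on where the prize voucher actually is.
If it is in any of lockers 1, 2, 4, 5, 7, and 8 (prior 1/9 each): the attendant has 21 equally likely choices, so probability 1/21; weight (1/9)·(1/21) = 1/189 each.
If it is in either of lockers 3 and 9 (prior 1/9 each): that locker was opened and seen not to hold the prize — ruled out; weight (1/9)·0 = 0 each.
If it is in locker 6 (prior 1/9): the attendant has 28 equally likely choices, so probability 1/28; weight (1/9)·(1/28) = 1/252.
The weights sum to 1/28.
So P(the prize voucher in locker 8 | the attendant opened locker 3 and locker 9) = (1/189) / (1/28) = 4/27.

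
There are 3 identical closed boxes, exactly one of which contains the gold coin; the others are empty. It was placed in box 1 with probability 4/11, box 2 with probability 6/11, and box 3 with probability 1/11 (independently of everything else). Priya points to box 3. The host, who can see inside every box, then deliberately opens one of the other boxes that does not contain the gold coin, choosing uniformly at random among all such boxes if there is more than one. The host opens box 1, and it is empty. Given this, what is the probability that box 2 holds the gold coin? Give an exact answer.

12/13

Apply Bayes' rule, conditioning on where the gold coin actually is.
If it is in box 1 (prior 4/11): the host opened box 1, so this case is ruled out; weight (4/11)·0 = 0.
If it is in box 2 (prior 6/11): the host has no choice, probability 1; weight (6/11)·1 = 6/11.
If it is in box 3 (prior 1/11): the host has 2 equally likely choices, so probability 1/2; weight (1/11)·(1/2) = 1/22.
The weights sum to 13/22.
So P(the gold coin in box 2 | the host opened box 1) = (6/11) / (13/22) = 12/13.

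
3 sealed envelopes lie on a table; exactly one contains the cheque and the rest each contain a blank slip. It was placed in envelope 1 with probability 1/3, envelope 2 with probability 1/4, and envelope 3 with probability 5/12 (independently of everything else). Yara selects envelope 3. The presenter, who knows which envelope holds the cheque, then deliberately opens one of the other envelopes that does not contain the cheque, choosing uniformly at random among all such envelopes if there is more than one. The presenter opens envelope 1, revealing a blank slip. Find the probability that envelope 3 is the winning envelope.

5/11

Apply Bayes' rule, conditioning on where the cheque actually is.
If it is in envelope 1 (prior 1/3): the presenter opened envelope 1, so this case is ruled out; weight (1/3)·0 = 0.
If it is in envelope 2 (prior 1/4): the presenter has no choice, probability 1; weight (1/4)·1 = 1/4.
If it is in envelope 3 (prior 5/12): the presenter has 2 equally likely choices, so probability 1/2; weight (5/12)·(1/2) = 5/24.
The weights sum to 11/24.
So P(the cheque in envelope 3 | the presenter opened envelope 1) = (5/24) / (11/24) = 5/11.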